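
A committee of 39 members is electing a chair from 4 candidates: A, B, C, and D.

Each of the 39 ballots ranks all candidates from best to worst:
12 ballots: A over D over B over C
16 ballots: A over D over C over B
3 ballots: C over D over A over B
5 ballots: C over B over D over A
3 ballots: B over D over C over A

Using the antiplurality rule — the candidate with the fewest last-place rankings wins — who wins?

Last-place votes: A 8, B 19, C 12, D 0.

D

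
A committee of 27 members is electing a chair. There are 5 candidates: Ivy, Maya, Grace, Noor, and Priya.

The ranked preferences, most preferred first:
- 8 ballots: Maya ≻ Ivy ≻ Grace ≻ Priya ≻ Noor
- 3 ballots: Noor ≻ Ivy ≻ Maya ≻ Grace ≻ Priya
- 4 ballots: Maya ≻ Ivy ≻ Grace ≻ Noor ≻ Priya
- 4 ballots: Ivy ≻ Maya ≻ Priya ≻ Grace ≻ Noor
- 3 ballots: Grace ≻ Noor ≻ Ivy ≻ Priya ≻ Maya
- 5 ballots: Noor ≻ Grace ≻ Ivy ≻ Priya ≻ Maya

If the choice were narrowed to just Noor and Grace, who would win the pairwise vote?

Noor is ranked above Grace on 8 ballots; Grace above Noor on 19.

Grace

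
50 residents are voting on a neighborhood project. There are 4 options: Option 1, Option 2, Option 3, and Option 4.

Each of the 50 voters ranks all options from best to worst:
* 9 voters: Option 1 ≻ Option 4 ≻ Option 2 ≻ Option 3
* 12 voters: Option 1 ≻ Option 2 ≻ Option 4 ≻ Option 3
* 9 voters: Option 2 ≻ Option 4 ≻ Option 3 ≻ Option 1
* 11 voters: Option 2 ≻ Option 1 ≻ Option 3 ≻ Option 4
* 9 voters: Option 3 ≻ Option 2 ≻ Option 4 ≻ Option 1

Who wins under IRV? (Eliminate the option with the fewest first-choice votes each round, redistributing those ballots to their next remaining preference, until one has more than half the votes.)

Round 1: Option 1 21, Option 2 20, Option 3 9, Option 4 0. Option 4 eliminated.
Round 2: Option 1 21, Option 2 20, Option 3 9. Option 3 eliminated.
Round 3: Option 1 21, Option 2 29. Option 2 has a majority (≥26).

Option 2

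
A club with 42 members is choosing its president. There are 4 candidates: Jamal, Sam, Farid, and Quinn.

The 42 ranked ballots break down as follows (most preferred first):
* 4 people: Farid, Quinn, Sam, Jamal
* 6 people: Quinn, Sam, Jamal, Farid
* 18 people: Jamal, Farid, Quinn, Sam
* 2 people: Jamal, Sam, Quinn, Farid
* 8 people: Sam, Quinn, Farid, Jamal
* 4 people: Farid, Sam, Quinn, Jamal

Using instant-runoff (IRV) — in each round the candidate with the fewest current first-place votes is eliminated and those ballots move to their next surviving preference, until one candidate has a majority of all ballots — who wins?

Sam

Round 1: Jamal 20, Sam 8, Farid 8, Quinn 6. Quinn eliminated.
Round 2: Jamal 20, Sam 14, Farid 8. Farid eliminated.
Round 3: Jamal 20, Sam 22. Sam has a majority (≥22).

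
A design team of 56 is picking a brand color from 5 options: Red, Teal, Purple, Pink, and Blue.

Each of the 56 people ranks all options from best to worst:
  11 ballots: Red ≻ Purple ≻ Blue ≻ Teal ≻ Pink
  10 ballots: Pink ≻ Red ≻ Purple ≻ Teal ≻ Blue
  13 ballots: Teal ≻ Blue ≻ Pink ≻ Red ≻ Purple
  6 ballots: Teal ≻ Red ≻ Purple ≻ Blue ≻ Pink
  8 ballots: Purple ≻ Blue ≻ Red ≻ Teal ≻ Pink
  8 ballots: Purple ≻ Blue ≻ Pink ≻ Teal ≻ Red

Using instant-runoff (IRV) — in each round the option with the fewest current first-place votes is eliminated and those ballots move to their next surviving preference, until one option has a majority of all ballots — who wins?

Red

Round 1: Red 11, Teal 19, Purple 16, Pink 10, Blue 0. Blue eliminated.
Round 2: Red 11, Teal 19, Purple 16, Pink 10. Pink eliminated.
Round 3: Red 21, Teal 19, Purple 16. Purple eliminated.
Round 4: Red 29, Teal 27. Red has a majority (≥29).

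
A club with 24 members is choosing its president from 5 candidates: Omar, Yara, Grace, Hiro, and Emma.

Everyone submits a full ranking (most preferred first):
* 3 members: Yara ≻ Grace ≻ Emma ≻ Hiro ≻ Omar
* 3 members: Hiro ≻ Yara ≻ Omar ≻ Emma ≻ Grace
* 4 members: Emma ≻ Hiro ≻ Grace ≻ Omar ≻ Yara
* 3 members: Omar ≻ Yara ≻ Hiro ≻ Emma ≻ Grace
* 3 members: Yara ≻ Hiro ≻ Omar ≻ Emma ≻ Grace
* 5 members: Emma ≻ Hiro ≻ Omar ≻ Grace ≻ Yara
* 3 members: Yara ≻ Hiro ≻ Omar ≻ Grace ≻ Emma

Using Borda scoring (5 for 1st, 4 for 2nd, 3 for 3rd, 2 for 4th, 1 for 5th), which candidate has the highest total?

Omar: 3×1 + 3×3 + 4×2 + 3×5 + 3×3 + 5×3 + 3×3 = 68
Yara: 3×5 + 3×4 + 4×1 + 3×4 + 3×5 + 5×1 + 3×5 = 78
Grace: 3×4 + 3×1 + 4×3 + 3×1 + 3×1 + 5×2 + 3×2 = 49
Hiro: 3×2 + 3×5 + 4×4 + 3×3 + 3×4 + 5×4 + 3×4 = 90
Emma: 3×3 + 3×2 + 4×5 + 3×2 + 3×2 + 5×5 + 3×1 = 75

Hiro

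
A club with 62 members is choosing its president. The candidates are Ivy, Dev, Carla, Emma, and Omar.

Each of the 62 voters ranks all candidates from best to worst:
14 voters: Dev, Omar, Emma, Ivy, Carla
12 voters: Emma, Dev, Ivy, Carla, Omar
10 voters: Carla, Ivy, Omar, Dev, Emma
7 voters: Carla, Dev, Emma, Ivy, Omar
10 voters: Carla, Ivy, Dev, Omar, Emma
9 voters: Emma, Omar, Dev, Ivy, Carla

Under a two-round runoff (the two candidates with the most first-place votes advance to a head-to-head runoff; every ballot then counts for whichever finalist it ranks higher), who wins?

Round 1 first-place votes: Ivy 0, Dev 14, Carla 27, Emma 21, Omar 0. Carla and Emma advance.
Runoff: Carla is ranked above Emma on 27 ballots, Emma above Carla on 35.

Emma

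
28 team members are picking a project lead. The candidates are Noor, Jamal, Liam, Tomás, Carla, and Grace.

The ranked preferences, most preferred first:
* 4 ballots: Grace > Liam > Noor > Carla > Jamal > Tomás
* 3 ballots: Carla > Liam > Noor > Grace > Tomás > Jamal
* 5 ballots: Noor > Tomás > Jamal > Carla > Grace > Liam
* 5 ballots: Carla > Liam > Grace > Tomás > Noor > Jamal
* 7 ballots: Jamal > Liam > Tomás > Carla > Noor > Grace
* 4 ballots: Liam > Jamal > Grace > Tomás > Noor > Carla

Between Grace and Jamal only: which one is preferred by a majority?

Grace is ranked above Jamal on 12 ballots; Jamal above Grace on 16.

Jamal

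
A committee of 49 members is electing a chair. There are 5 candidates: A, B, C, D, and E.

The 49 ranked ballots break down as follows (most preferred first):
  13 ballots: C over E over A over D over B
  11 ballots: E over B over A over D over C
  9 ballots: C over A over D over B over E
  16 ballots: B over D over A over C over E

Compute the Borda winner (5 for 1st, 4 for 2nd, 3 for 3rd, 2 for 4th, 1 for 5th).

A

A: 13×3 + 11×3 + 9×4 + 16×3 = 156
B: 13×1 + 11×4 + 9×2 + 16×5 = 155
C: 13×5 + 11×1 + 9×5 + 16×2 = 153
D: 13×2 + 11×2 + 9×3 + 16×4 = 139
E: 13×4 + 11×5 + 9×1 + 16×1 = 132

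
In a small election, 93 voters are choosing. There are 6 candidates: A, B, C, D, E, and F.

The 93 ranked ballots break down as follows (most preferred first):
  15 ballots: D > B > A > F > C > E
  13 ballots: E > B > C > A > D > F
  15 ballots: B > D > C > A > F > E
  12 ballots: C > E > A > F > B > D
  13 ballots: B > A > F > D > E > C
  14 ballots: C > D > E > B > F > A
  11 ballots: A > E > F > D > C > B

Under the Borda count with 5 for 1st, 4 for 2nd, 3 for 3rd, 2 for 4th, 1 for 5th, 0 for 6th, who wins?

B

A: 15×3 + 13×2 + 15×2 + 12×3 + 13×4 + 14×0 + 11×5 = 244
B: 15×4 + 13×4 + 15×5 + 12×1 + 13×5 + 14×2 + 11×0 = 292
C: 15×1 + 13×3 + 15×3 + 12×5 + 13×0 + 14×5 + 11×1 = 240
D: 15×5 + 13×1 + 15×4 + 12×0 + 13×2 + 14×4 + 11×2 = 252
E: 15×0 + 13×5 + 15×0 + 12×4 + 13×1 + 14×3 + 11×4 = 212
F: 15×2 + 13×0 + 15×1 + 12×2 + 13×3 + 14×1 + 11×3 = 155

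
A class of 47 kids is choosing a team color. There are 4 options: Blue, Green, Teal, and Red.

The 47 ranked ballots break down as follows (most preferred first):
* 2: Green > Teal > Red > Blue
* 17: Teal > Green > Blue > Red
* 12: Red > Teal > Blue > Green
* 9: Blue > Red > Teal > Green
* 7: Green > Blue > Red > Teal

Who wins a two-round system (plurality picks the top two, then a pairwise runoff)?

Red

Round 1 first-place votes: Blue 9, Green 9, Teal 17, Red 12. Teal and Red advance.
Runoff: Teal is ranked above Red on 19 ballots, Red above Teal on 28.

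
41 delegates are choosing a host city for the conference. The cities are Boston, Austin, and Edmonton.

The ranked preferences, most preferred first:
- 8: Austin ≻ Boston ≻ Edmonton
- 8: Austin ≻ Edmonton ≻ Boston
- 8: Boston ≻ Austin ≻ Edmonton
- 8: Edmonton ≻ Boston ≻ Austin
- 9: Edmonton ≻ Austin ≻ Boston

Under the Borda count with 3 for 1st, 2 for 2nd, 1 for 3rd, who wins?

Boston: 8×2 + 8×1 + 8×3 + 8×2 + 9×1 = 73
Austin: 8×3 + 8×3 + 8×2 + 8×1 + 9×2 = 90
Edmonton: 8×1 + 8×2 + 8×1 + 8×3 + 9×3 = 83

Austin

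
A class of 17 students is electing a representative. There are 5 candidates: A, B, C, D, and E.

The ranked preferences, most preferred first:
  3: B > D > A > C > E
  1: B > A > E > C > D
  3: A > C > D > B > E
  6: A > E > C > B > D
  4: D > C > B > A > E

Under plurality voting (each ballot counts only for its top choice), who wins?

First-place votes: A 9, B 4, C 0, D 4, E 0.

A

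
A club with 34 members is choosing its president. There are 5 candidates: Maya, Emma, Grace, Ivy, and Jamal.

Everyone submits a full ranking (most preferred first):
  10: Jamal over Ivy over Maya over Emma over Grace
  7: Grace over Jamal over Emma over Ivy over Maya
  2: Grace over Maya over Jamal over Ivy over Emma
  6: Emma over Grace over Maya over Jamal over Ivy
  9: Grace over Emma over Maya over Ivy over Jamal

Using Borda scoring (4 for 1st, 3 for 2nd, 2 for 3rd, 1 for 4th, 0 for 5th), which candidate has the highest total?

Maya: 10×2 + 7×0 + 2×3 + 6×2 + 9×2 = 56
Emma: 10×1 + 7×2 + 2×0 + 6×4 + 9×3 = 75
Grace: 10×0 + 7×4 + 2×4 + 6×3 + 9×4 = 90
Ivy: 10×3 + 7×1 + 2×1 + 6×0 + 9×1 = 48
Jamal: 10×4 + 7×3 + 2×2 + 6×1 + 9×0 = 71

Grace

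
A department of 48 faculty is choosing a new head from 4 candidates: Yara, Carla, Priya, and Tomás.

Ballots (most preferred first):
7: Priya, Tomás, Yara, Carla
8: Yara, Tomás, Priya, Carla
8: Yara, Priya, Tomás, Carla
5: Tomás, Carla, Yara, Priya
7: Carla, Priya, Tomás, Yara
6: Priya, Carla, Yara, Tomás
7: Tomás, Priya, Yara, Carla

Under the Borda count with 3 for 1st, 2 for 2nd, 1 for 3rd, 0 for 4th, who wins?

Priya

Yara: 7×1 + 8×3 + 8×3 + 5×1 + 7×0 + 6×1 + 7×1 = 73
Carla: 7×0 + 8×0 + 8×0 + 5×2 + 7×3 + 6×2 + 7×0 = 43
Priya: 7×3 + 8×1 + 8×2 + 5×0 + 7×2 + 6×3 + 7×2 = 91
Tomás: 7×2 + 8×2 + 8×1 + 5×3 + 7×1 + 6×0 + 7×3 = 81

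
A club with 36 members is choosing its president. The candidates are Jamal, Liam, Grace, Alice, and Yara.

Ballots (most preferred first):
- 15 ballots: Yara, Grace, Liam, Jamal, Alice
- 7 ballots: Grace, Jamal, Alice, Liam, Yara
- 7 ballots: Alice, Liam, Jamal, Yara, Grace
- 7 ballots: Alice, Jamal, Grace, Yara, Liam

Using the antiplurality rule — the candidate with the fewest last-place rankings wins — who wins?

Last-place votes: Jamal 0, Liam 7, Grace 7, Alice 15, Yara 7.

Jamal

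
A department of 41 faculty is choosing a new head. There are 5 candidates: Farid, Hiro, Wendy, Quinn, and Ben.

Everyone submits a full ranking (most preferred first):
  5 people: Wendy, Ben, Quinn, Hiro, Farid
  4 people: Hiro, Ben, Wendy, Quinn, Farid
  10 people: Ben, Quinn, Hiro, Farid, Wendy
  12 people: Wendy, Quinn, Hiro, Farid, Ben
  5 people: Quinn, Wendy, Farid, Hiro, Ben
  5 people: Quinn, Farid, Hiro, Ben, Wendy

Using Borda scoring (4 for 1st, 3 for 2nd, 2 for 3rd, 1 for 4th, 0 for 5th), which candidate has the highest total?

Farid: 5×0 + 4×0 + 10×1 + 12×1 + 5×2 + 5×3 = 47
Hiro: 5×1 + 4×4 + 10×2 + 12×2 + 5×1 + 5×2 = 80
Wendy: 5×4 + 4×2 + 10×0 + 12×4 + 5×3 + 5×0 = 91
Quinn: 5×2 + 4×1 + 10×3 + 12×3 + 5×4 + 5×4 = 120
Ben: 5×3 + 4×3 + 10×4 + 12×0 + 5×0 + 5×1 = 72

Quinn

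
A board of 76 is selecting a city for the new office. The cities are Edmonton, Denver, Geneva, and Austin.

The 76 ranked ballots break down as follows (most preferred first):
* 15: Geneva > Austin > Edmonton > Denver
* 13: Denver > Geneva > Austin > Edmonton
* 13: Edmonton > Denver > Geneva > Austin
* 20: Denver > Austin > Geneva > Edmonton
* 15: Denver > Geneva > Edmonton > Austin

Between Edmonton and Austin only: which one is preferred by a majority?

Edmonton is ranked above Austin on 28 ballots; Austin above Edmonton on 48.

Austin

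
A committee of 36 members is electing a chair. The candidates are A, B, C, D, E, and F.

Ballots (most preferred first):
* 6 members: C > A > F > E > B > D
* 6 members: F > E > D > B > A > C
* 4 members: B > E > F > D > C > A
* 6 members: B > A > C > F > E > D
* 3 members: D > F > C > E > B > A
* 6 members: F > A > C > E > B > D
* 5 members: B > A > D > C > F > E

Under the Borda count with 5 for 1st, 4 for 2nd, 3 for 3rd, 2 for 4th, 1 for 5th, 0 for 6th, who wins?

A: 6×4 + 6×1 + 4×0 + 6×4 + 3×0 + 6×4 + 5×4 = 98
B: 6×1 + 6×2 + 4×5 + 6×5 + 3×1 + 6×1 + 5×5 = 102
C: 6×5 + 6×0 + 4×1 + 6×3 + 3×3 + 6×3 + 5×2 = 89
D: 6×0 + 6×3 + 4×2 + 6×0 + 3×5 + 6×0 + 5×3 = 56
E: 6×2 + 6×4 + 4×4 + 6×1 + 3×2 + 6×2 + 5×0 = 76
F: 6×3 + 6×5 + 4×3 + 6×2 + 3×4 + 6×5 + 5×1 = 119

F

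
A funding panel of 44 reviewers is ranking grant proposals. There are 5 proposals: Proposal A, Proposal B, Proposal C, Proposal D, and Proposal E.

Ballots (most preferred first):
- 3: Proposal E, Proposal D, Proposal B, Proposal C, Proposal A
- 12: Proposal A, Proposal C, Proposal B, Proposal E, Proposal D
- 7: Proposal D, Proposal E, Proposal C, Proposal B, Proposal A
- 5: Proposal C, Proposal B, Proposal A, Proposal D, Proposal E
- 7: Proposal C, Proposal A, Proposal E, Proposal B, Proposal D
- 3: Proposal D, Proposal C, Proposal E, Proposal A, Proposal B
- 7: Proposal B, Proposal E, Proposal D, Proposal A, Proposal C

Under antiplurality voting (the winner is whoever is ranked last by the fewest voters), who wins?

Proposal B

Last-place votes: Proposal A 10, Proposal B 3, Proposal C 7, Proposal D 19, Proposal E 5.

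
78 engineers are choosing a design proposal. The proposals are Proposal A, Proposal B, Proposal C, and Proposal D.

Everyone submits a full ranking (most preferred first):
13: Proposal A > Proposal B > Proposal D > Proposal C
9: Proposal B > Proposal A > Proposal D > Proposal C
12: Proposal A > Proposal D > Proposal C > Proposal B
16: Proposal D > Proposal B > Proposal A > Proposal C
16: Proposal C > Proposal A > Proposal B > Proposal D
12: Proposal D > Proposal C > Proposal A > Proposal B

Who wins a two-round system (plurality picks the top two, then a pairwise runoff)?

Round 1 first-place votes: Proposal A 25, Proposal B 9, Proposal C 16, Proposal D 28. Proposal D and Proposal A advance.
Runoff: Proposal D is ranked above Proposal A on 28 ballots, Proposal A above Proposal D on 50.

Proposal A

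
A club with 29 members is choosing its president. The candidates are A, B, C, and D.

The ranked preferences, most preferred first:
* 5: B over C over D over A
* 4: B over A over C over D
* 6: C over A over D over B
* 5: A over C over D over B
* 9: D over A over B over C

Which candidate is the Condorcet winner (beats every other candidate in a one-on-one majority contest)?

A

A vs B: 20–9
A vs C: 18–11
A vs D: 15–14
A beats every other candidate.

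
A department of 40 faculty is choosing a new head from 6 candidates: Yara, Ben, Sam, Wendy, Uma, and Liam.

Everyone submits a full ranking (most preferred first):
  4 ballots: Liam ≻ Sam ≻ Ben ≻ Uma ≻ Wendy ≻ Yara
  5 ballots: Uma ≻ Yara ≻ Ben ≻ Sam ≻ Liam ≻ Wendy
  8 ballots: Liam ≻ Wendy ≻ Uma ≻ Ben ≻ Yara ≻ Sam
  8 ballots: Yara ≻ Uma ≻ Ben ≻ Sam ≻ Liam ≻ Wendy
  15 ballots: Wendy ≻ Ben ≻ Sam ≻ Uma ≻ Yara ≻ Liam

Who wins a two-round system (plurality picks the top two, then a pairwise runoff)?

Liam

Round 1 first-place votes: Yara 8, Ben 0, Sam 0, Wendy 15, Uma 5, Liam 12. Wendy and Liam advance.
Runoff: Wendy is ranked above Liam on 15 ballots, Liam above Wendy on 25.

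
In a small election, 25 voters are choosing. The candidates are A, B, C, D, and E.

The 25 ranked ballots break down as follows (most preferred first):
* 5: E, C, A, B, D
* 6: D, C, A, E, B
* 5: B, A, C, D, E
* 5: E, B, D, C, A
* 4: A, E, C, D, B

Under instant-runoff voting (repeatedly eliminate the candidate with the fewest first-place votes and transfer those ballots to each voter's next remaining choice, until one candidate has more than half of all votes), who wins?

Round 1: A 4, B 5, C 0, D 6, E 10. C eliminated.
Round 2: A 4, B 5, D 6, E 10. A eliminated.
Round 3: B 5, D 6, E 14. E has a majority (≥13).

E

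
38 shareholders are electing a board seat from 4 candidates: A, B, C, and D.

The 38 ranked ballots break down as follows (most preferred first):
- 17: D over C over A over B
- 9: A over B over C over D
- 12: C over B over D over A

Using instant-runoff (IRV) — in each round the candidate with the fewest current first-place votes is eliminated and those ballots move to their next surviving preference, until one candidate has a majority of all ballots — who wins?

Round 1: A 9, B 0, C 12, D 17. B eliminated.
Round 2: A 9, C 12, D 17. A eliminated.
Round 3: C 21, D 17. C has a majority (≥20).

C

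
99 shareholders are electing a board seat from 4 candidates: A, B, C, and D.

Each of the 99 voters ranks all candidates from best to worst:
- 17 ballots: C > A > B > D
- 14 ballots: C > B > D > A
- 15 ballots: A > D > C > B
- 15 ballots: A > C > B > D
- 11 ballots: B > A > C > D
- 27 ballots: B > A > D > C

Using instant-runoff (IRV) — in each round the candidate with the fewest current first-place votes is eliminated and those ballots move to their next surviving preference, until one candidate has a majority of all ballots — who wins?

Round 1: A 30, B 38, C 31, D 0. D eliminated.
Round 2: A 30, B 38, C 31. A eliminated.
Round 3: B 38, C 61. C has a majority (≥50).

C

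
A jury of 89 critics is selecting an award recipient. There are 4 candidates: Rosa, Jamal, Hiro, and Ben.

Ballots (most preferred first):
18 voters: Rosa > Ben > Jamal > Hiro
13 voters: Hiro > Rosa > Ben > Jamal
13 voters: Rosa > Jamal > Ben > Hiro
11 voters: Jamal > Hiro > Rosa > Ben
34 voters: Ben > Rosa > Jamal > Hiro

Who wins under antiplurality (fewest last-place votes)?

Last-place votes: Rosa 0, Jamal 13, Hiro 65, Ben 11.

Rosa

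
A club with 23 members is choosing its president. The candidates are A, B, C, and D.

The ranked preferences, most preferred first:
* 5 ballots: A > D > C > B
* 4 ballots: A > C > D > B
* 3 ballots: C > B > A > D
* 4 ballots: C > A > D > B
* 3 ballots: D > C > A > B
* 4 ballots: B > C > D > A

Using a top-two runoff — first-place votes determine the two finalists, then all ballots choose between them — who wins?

Round 1 first-place votes: A 9, B 4, C 7, D 3. A and C advance.
Runoff: A is ranked above C on 9 ballots, C above A on 14.

C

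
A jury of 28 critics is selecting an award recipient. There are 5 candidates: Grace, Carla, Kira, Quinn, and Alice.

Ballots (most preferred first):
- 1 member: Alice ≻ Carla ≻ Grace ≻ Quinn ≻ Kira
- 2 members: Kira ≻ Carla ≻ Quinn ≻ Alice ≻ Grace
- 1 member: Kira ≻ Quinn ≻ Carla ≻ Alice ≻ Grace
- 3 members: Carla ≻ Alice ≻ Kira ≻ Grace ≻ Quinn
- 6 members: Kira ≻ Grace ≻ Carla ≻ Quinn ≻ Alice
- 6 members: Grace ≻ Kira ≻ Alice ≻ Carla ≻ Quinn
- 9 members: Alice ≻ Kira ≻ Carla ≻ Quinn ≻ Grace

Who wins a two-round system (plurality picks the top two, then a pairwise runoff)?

Kira

Round 1 first-place votes: Grace 6, Carla 3, Kira 9, Quinn 0, Alice 10. Alice and Kira advance.
Runoff: Alice is ranked above Kira on 13 ballots, Kira above Alice on 15.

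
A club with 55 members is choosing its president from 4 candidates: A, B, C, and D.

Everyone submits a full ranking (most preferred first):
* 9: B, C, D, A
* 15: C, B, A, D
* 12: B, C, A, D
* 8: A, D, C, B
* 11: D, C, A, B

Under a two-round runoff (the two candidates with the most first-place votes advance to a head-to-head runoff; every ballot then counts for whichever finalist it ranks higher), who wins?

C

Round 1 first-place votes: A 8, B 21, C 15, D 11. B and C advance.
Runoff: B is ranked above C on 21 ballots, C above B on 34.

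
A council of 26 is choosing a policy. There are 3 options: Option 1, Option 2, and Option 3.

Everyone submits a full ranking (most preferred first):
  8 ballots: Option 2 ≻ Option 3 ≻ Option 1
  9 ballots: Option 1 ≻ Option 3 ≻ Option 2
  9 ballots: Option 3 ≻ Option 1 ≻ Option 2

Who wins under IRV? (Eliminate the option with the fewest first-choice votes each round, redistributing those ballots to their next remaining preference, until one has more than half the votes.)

Option 3

Round 1: Option 1 9, Option 2 8, Option 3 9. Option 2 eliminated.
Round 2: Option 1 9, Option 3 17. Option 3 has a majority (≥14).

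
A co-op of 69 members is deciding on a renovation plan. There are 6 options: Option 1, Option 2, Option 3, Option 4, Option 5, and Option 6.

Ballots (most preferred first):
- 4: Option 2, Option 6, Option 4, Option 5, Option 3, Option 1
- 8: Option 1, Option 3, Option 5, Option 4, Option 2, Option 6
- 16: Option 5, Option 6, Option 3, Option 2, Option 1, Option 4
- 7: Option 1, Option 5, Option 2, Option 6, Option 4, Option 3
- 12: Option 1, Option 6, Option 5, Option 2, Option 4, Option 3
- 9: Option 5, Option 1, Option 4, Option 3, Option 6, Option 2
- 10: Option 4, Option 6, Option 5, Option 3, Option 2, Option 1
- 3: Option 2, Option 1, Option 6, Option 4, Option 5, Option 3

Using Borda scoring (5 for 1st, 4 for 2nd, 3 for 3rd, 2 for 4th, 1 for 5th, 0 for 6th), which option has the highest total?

Option 5

Option 1: 4×0 + 8×5 + 16×1 + 7×5 + 12×5 + 9×4 + 10×0 + 3×4 = 199
Option 2: 4×5 + 8×1 + 16×2 + 7×3 + 12×2 + 9×0 + 10×1 + 3×5 = 130
Option 3: 4×1 + 8×4 + 16×3 + 7×0 + 12×0 + 9×2 + 10×2 + 3×0 = 122
Option 4: 4×3 + 8×2 + 16×0 + 7×1 + 12×1 + 9×3 + 10×5 + 3×2 = 130
Option 5: 4×2 + 8×3 + 16×5 + 7×4 + 12×3 + 9×5 + 10×3 + 3×1 = 254
Option 6: 4×4 + 8×0 + 16×4 + 7×2 + 12×4 + 9×1 + 10×4 + 3×3 = 200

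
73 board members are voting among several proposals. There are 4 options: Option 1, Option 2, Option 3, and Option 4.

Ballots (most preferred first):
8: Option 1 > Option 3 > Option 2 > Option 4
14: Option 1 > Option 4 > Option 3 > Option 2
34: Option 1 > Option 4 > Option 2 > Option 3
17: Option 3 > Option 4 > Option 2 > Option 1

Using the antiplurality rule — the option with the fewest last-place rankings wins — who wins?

Last-place votes: Option 1 17, Option 2 14, Option 3 34, Option 4 8.

Option 4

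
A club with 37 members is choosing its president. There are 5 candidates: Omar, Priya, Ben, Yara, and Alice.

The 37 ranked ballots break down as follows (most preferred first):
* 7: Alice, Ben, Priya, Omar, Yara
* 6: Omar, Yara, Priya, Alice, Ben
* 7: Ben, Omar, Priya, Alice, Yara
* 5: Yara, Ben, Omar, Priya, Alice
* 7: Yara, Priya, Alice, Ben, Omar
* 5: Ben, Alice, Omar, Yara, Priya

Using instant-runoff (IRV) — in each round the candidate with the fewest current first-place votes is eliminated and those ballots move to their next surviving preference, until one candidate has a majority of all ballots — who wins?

Round 1: Omar 6, Priya 0, Ben 12, Yara 12, Alice 7. Priya eliminated.
Round 2: Omar 6, Ben 12, Yara 12, Alice 7. Omar eliminated.
Round 3: Ben 12, Yara 18, Alice 7. Alice eliminated.
Round 4: Ben 19, Yara 18. Ben has a majority (≥19).

Ben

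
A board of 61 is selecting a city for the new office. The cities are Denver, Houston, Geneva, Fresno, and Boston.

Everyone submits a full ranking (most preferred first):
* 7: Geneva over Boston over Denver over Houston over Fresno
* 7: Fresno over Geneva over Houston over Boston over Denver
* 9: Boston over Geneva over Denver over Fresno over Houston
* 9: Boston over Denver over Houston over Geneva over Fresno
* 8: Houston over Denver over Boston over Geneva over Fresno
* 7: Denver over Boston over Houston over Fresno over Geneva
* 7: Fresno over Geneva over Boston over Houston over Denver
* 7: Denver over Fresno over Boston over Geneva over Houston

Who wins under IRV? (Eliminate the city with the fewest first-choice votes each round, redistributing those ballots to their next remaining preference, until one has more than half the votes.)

Boston

Round 1: Denver 14, Houston 8, Geneva 7, Fresno 14, Boston 18. Geneva eliminated.
Round 2: Denver 14, Houston 8, Fresno 14, Boston 25. Houston eliminated.
Round 3: Denver 22, Fresno 14, Boston 25. Fresno eliminated.
Round 4: Denver 22, Boston 39. Boston has a majority (≥31).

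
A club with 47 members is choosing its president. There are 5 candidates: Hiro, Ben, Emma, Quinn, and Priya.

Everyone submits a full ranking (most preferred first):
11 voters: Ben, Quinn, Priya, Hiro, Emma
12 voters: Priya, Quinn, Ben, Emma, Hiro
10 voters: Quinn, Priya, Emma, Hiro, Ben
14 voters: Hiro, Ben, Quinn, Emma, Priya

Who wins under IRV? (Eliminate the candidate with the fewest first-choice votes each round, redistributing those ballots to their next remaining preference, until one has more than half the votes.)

Round 1: Hiro 14, Ben 11, Emma 0, Quinn 10, Priya 12. Emma eliminated.
Round 2: Hiro 14, Ben 11, Quinn 10, Priya 12. Quinn eliminated.
Round 3: Hiro 14, Ben 11, Priya 22. Ben eliminated.
Round 4: Hiro 14, Priya 33. Priya has a majority (≥24).

Priya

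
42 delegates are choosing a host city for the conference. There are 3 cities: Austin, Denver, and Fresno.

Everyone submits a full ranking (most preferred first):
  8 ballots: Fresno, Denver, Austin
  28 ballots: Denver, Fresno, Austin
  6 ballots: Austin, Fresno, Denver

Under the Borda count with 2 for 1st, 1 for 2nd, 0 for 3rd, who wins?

Denver

Austin: 8×0 + 28×0 + 6×2 = 12
Denver: 8×1 + 28×2 + 6×0 = 64
Fresno: 8×2 + 28×1 + 6×1 = 50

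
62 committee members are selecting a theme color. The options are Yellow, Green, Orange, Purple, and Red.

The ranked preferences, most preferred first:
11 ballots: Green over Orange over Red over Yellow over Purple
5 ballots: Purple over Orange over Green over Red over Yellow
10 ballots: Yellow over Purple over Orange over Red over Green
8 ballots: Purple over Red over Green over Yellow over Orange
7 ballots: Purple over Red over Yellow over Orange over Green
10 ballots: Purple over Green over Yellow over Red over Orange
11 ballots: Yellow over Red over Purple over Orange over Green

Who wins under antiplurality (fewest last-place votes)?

Red

Last-place votes: Yellow 5, Green 28, Orange 18, Purple 11, Red 0.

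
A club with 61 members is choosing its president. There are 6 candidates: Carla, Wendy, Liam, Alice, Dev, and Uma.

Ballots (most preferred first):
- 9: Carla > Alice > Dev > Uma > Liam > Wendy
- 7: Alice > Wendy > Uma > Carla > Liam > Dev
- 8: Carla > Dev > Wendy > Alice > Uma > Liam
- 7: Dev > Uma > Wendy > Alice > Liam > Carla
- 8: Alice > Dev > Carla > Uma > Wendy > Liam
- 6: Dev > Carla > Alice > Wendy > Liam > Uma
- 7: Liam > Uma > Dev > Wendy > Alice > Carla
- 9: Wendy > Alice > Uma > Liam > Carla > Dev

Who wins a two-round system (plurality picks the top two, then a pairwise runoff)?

Alice

Round 1 first-place votes: Carla 17, Wendy 9, Liam 7, Alice 15, Dev 13, Uma 0. Carla and Alice advance.
Runoff: Carla is ranked above Alice on 23 ballots, Alice above Carla on 38.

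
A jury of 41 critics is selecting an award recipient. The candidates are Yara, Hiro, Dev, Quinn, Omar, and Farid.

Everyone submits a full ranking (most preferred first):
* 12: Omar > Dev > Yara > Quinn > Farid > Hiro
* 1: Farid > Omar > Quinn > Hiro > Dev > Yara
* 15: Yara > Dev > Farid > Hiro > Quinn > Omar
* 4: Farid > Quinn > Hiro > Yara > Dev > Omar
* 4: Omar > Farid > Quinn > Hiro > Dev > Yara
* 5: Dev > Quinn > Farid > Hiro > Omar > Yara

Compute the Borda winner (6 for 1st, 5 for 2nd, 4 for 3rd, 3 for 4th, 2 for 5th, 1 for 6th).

Dev

Yara: 12×4 + 1×1 + 15×6 + 4×3 + 4×1 + 5×1 = 160
Hiro: 12×1 + 1×3 + 15×3 + 4×4 + 4×3 + 5×3 = 103
Dev: 12×5 + 1×2 + 15×5 + 4×2 + 4×2 + 5×6 = 183
Quinn: 12×3 + 1×4 + 15×2 + 4×5 + 4×4 + 5×5 = 131
Omar: 12×6 + 1×5 + 15×1 + 4×1 + 4×6 + 5×2 = 130
Farid: 12×2 + 1×6 + 15×4 + 4×6 + 4×5 + 5×4 = 154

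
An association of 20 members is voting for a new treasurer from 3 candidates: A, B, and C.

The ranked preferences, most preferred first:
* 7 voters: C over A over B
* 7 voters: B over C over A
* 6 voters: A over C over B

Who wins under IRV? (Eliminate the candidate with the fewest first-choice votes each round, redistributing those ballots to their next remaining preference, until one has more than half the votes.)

C

Round 1: A 6, B 7, C 7. A eliminated.
Round 2: B 7, C 13. C has a majority (≥11).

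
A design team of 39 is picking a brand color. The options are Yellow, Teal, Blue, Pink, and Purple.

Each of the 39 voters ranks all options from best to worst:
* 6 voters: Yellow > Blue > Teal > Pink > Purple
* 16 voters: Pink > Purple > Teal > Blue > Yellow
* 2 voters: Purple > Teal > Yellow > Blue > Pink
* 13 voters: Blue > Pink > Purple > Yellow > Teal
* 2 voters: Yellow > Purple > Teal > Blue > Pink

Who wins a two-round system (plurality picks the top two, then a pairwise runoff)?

Round 1 first-place votes: Yellow 8, Teal 0, Blue 13, Pink 16, Purple 2. Pink and Blue advance.
Runoff: Pink is ranked above Blue on 16 ballots, Blue above Pink on 23.

Blue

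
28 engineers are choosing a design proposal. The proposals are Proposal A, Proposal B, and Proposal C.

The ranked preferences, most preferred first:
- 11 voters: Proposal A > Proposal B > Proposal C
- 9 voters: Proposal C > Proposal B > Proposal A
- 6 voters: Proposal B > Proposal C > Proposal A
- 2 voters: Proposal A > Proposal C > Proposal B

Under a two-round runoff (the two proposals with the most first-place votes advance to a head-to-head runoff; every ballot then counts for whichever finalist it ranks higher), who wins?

Proposal C

Round 1 first-place votes: Proposal A 13, Proposal B 6, Proposal C 9. Proposal A and Proposal C advance.
Runoff: Proposal A is ranked above Proposal C on 13 ballots, Proposal C above Proposal A on 15.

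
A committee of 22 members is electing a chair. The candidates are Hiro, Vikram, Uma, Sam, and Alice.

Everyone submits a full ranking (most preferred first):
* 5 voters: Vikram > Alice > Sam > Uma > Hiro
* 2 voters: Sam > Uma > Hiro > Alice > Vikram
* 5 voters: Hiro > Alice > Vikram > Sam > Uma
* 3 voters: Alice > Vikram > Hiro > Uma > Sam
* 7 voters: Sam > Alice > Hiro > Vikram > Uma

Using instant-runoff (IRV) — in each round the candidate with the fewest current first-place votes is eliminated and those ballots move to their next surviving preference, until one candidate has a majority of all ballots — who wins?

Vikram

Round 1: Hiro 5, Vikram 5, Uma 0, Sam 9, Alice 3. Uma eliminated.
Round 2: Hiro 5, Vikram 5, Sam 9, Alice 3. Alice eliminated.
Round 3: Hiro 5, Vikram 8, Sam 9. Hiro eliminated.
Round 4: Vikram 13, Sam 9. Vikram has a majority (≥12).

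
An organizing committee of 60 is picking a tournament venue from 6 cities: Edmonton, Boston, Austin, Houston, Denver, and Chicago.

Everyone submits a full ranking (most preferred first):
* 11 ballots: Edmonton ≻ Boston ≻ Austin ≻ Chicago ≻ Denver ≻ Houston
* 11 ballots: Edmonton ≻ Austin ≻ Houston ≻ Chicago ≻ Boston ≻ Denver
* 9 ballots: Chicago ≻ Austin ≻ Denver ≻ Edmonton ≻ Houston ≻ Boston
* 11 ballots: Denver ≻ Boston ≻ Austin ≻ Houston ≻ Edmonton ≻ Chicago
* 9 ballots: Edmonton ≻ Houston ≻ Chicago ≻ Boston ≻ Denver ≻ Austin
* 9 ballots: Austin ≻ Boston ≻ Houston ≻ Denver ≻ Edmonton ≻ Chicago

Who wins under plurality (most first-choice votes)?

First-place votes: Edmonton 31, Boston 0, Austin 9, Houston 0, Denver 11, Chicago 9.

Edmonton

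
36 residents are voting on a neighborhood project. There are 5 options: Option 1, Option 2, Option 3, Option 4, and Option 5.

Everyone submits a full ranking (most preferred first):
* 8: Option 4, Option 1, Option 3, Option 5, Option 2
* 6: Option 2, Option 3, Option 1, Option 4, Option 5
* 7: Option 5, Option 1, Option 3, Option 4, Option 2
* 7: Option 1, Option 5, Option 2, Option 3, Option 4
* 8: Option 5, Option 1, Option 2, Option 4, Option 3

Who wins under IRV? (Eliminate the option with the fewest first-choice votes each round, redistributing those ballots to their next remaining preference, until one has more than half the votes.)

Round 1: Option 1 7, Option 2 6, Option 3 0, Option 4 8, Option 5 15. Option 3 eliminated.
Round 2: Option 1 7, Option 2 6, Option 4 8, Option 5 15. Option 2 eliminated.
Round 3: Option 1 13, Option 4 8, Option 5 15. Option 4 eliminated.
Round 4: Option 1 21, Option 5 15. Option 1 has a majority (≥19).

Option 1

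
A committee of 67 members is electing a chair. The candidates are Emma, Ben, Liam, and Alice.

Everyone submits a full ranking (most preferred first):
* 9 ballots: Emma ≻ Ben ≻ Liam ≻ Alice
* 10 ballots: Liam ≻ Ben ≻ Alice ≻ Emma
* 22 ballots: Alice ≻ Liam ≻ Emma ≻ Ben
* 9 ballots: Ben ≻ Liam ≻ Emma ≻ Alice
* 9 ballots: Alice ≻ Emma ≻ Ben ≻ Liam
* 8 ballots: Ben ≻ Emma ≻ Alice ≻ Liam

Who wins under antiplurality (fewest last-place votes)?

Emma

Last-place votes: Emma 10, Ben 22, Liam 17, Alice 18.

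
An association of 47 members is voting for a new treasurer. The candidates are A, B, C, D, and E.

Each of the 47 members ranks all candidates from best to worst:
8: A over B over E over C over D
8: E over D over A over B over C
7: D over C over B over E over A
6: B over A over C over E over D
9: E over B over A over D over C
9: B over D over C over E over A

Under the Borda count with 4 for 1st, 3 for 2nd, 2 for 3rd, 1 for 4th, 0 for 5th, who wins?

A: 8×4 + 8×2 + 7×0 + 6×3 + 9×2 + 9×0 = 84
B: 8×3 + 8×1 + 7×2 + 6×4 + 9×3 + 9×4 = 133
C: 8×1 + 8×0 + 7×3 + 6×2 + 9×0 + 9×2 = 59
D: 8×0 + 8×3 + 7×4 + 6×0 + 9×1 + 9×3 = 88
E: 8×2 + 8×4 + 7×1 + 6×1 + 9×4 + 9×1 = 106

B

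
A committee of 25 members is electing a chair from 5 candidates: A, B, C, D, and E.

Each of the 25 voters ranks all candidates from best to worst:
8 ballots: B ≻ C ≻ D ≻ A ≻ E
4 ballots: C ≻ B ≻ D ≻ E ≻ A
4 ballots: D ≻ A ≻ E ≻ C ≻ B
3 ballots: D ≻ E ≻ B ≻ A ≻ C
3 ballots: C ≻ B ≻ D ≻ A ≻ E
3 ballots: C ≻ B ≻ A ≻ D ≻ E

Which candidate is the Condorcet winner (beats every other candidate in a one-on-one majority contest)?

C

C vs A: 18–7
C vs B: 14–11
C vs D: 18–7
C vs E: 18–7
C beats every other candidate.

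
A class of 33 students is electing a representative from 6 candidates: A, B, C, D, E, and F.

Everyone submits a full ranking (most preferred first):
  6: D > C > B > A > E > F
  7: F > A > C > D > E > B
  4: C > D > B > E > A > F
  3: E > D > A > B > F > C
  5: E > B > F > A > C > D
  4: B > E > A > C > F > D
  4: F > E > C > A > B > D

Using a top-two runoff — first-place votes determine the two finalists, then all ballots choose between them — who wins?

Round 1 first-place votes: A 0, B 4, C 4, D 6, E 8, F 11. F and E advance.
Runoff: F is ranked above E on 11 ballots, E above F on 22.

E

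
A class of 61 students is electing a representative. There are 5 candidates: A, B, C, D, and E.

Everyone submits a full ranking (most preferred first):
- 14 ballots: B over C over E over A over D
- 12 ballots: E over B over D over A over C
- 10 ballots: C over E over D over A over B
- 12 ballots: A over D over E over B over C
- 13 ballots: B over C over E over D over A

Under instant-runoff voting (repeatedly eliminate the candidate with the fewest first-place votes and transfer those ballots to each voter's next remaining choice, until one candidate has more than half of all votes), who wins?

E

Round 1: A 12, B 27, C 10, D 0, E 12. D eliminated.
Round 2: A 12, B 27, C 10, E 12. C eliminated.
Round 3: A 12, B 27, E 22. A eliminated.
Round 4: B 27, E 34. E has a majority (≥31).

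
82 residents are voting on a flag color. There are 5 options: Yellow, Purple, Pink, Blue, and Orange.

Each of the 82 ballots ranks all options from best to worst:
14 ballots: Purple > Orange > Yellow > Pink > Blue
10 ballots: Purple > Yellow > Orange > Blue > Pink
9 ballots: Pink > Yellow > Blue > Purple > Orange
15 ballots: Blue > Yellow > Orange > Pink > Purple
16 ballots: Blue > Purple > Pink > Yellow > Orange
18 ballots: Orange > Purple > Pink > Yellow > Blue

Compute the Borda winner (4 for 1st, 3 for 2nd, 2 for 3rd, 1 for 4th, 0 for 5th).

Purple

Yellow: 14×2 + 10×3 + 9×3 + 15×3 + 16×1 + 18×1 = 164
Purple: 14×4 + 10×4 + 9×1 + 15×0 + 16×3 + 18×3 = 207
Pink: 14×1 + 10×0 + 9×4 + 15×1 + 16×2 + 18×2 = 133
Blue: 14×0 + 10×1 + 9×2 + 15×4 + 16×4 + 18×0 = 152
Orange: 14×3 + 10×2 + 9×0 + 15×2 + 16×0 + 18×4 = 164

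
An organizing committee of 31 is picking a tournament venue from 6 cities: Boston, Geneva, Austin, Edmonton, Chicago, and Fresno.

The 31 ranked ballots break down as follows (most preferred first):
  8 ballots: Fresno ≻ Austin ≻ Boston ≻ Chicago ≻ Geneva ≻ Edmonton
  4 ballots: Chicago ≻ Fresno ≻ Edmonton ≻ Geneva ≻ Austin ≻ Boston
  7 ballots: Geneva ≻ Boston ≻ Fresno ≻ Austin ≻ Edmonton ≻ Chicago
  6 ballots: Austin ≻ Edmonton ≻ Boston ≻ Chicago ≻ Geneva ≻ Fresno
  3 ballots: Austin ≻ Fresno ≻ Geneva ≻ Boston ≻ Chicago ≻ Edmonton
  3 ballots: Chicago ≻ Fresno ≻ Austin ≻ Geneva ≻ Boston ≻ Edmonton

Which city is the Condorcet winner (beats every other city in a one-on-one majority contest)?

Fresno

Fresno vs Boston: 18–13
Fresno vs Geneva: 18–13
Fresno vs Austin: 22–9
Fresno vs Edmonton: 25–6
Fresno vs Chicago: 18–13
Fresno beats every other city.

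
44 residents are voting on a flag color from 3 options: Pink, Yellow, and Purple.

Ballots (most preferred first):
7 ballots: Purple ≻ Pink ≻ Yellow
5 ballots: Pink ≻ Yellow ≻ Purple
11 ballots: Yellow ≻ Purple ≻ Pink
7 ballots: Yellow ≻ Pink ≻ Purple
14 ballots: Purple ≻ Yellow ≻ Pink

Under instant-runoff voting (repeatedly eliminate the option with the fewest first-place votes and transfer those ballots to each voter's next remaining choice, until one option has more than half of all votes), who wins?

Round 1: Pink 5, Yellow 18, Purple 21. Pink eliminated.
Round 2: Yellow 23, Purple 21. Yellow has a majority (≥23).

Yellow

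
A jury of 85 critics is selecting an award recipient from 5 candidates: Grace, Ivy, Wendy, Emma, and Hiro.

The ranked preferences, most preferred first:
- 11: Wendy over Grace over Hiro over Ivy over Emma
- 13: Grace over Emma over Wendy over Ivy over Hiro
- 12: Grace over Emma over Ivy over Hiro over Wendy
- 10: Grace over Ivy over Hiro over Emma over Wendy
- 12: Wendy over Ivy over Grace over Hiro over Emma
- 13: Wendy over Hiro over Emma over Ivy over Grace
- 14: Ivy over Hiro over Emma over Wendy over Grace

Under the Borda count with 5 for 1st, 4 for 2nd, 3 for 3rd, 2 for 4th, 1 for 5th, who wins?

Grace: 11×4 + 13×5 + 12×5 + 10×5 + 12×3 + 13×1 + 14×1 = 282
Ivy: 11×2 + 13×2 + 12×3 + 10×4 + 12×4 + 13×2 + 14×5 = 268
Wendy: 11×5 + 13×3 + 12×1 + 10×1 + 12×5 + 13×5 + 14×2 = 269
Emma: 11×1 + 13×4 + 12×4 + 10×2 + 12×1 + 13×3 + 14×3 = 224
Hiro: 11×3 + 13×1 + 12×2 + 10×3 + 12×2 + 13×4 + 14×4 = 232

Grace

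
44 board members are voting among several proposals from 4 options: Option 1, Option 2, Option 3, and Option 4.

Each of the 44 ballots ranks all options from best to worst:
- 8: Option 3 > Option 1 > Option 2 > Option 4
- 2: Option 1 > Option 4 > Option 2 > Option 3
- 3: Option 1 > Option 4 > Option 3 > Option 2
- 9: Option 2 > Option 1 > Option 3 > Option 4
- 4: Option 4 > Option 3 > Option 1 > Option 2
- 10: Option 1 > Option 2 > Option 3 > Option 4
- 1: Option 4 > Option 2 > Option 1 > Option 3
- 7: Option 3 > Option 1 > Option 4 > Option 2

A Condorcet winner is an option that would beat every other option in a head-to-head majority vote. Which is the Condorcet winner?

Option 1

Option 1 vs Option 2: 34–10
Option 1 vs Option 3: 25–19
Option 1 vs Option 4: 39–5
Option 1 beats every other option.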